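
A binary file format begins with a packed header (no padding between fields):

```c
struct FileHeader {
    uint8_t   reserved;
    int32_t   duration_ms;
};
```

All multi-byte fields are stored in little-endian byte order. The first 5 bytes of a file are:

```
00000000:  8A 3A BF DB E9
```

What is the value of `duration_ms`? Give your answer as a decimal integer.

`duration_ms` follows `reserved` (1 byte), so it starts at byte offset 1 and occupies 4 bytes.
Bytes at offsets 1..4: 3A BF DB E9.
Little-endian stores the least-significant byte at the lowest address.
Reassemble most-significant byte first: E9 DB BF 3A → 0xE9DBBF3A.
Top bit is set, so as a signed 32-bit value this is 0xE9DBBF3A − 2^32 = -371474630.

-371474630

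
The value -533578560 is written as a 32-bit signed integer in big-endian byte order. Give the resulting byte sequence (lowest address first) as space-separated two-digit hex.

E0 32 3C C0

Two's complement of -533578560 in 32 bits: 533578560 = 0x1FCDC340; invert → 0xE0323CBF; add 1 → 0xE0323CC0.
Split into bytes (most-significant first): E0 32 3C C0.
Big-endian: lowest address holds the most-significant byte.
So the memory order matches the most-significant-first order: E0 32 3C C0.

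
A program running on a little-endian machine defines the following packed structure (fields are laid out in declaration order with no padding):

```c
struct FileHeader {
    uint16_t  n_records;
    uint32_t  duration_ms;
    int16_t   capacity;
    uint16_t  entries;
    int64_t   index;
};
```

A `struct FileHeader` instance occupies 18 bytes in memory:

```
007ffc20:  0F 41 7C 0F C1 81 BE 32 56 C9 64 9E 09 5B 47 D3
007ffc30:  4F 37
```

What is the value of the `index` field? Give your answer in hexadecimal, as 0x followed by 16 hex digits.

0x374FD3475B099E64

`index` follows `n_records` (2 B), `duration_ms` (4 B), `capacity` (2 B), `entries` (2 B), so it starts at offset 2 + 4 + 2 + 2 = 10 and occupies 8 bytes.
Bytes at offsets 10..17: 64 9E 09 5B 47 D3 4F 37.
In little-endian order the low byte comes first in memory.
Reassemble most-significant byte first: 37 4F D3 47 5B 09 9E 64 → 0x374FD3475B099E64.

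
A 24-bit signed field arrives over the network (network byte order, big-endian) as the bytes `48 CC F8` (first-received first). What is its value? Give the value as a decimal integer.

4771064

Big-endian stores the most-significant byte at the lowest address.
The bytes are already most-significant first: 0x48CCF8.
0x48CCF8 = 4771064.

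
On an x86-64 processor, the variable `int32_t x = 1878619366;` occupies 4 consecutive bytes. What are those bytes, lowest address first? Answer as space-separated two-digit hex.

E6 74 F9 6F

1878619366 in hexadecimal, padded to 32 bits, is 0x6FF974E6.
Split into bytes (most-significant first): 6F F9 74 E6.
Little-endian stores the least-significant byte at the lowest address.
So at ascending addresses the bytes are E6 74 F9 6F.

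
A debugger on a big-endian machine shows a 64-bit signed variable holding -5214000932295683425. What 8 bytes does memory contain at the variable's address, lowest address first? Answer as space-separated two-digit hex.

Two's complement of -5214000932295683425 in 64 bits: 5214000932295683425 = 0x485BDA39140A2D61; invert → 0xB7A425C6EBF5D29E; add 1 → 0xB7A425C6EBF5D29F.
Split into bytes (most-significant first): B7 A4 25 C6 EB F5 D2 9F.
In big-endian order the high byte comes first in memory.
So the memory order matches the most-significant-first order: B7 A4 25 C6 EB F5 D2 9F.

B7 A4 25 C6 EB F5 D2 9F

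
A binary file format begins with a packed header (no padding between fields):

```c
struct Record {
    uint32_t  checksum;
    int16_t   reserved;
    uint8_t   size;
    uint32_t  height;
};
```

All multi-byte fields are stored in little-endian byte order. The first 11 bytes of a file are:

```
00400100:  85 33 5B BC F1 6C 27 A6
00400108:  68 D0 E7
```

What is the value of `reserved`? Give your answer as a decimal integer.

27889

`reserved` follows `checksum` (4 bytes), so it starts at byte offset 4 and occupies 2 bytes.
Bytes at offsets 4..5: F1 6C.
Little-endian stores the least-significant byte at the lowest address.
Reassemble most-significant byte first: 6C F1 → 0x6CF1.
0x6CF1 = 27889.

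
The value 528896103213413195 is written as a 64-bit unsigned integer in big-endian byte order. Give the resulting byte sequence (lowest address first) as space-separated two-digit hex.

528896103213413195 in hexadecimal, padded to 64 bits, is 0x07570434231FB34B.
Split into bytes (most-significant first): 07 57 04 34 23 1F B3 4B.
In big-endian order the high byte comes first in memory.
So the memory order matches the most-significant-first order: 07 57 04 34 23 1F B3 4B.

07 57 04 34 23 1F B3 4B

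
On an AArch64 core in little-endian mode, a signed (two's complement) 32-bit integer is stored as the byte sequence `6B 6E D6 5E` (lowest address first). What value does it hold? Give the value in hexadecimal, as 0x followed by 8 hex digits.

0x5ED66E6B

In little-endian order the low byte comes first in memory.
Reassemble most-significant byte first: 5E D6 6E 6B → 0x5ED66E6B.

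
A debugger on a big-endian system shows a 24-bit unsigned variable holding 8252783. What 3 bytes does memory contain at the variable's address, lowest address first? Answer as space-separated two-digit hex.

7D ED 6F

8252783 in hexadecimal, padded to 24 bits, is 0x7DED6F.
Split into bytes (most-significant first): 7D ED 6F.
Big-endian: lowest address holds the most-significant byte.
So the memory order matches the most-significant-first order: 7D ED 6F.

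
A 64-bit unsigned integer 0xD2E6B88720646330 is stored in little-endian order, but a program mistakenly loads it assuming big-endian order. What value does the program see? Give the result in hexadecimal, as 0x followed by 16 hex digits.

0x3063642087B8E6D2

Stored little-endian, the bytes at ascending addresses are 30 63 64 20 87 B8 E6 D2.
Read back as big-endian, the last byte is least significant, giving 0x3063642087B8E6D2.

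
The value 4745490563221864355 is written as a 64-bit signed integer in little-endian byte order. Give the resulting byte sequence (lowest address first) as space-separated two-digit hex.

A3 BF CE 49 86 5E DB 41

4745490563221864355 in hexadecimal, padded to 64 bits, is 0x41DB5E8649CEBFA3.
Split into bytes (most-significant first): 41 DB 5E 86 49 CE BF A3.
Little-endian stores the least-significant byte at the lowest address.
So at ascending addresses the bytes are A3 BF CE 49 86 5E DB 41.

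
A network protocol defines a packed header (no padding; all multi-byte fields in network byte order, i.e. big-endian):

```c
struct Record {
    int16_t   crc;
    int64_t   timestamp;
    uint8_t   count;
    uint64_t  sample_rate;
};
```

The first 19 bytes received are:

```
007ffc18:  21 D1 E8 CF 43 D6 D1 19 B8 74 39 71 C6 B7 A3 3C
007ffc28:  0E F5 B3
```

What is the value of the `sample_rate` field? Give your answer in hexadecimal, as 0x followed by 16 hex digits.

`sample_rate` follows `crc` (2 B), `timestamp` (8 B), `count` (1 B), so it starts at offset 2 + 8 + 1 = 11 and occupies 8 bytes.
Bytes at offsets 11..18: 71 C6 B7 A3 3C 0E F5 B3.
Big-endian: lowest address holds the most-significant byte.
The bytes are already most-significant first: 0x71C6B7A33C0EF5B3.

0x71C6B7A33C0EF5B3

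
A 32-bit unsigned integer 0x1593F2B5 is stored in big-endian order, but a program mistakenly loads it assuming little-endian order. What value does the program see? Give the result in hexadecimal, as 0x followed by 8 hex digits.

Stored big-endian, the bytes at ascending addresses are 15 93 F2 B5.
Read back as little-endian, the first byte is least significant, giving 0xB5F29315.

0xB5F29315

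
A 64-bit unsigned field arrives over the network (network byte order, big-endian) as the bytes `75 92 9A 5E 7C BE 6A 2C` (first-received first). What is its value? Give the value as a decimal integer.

8472003579647781420

Big-endian stores the most-significant byte at the lowest address.
The bytes are already most-significant first: 0x75929A5E7CBE6A2C.
0x75929A5E7CBE6A2C = 8472003579647781420.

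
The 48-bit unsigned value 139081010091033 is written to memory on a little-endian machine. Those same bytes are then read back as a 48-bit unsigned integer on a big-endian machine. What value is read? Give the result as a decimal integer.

139081010091033 in 48-bit hexadecimal is 0x7E7E52339419.
Stored little-endian, the bytes at ascending addresses are 19 94 33 52 7E 7E.
Read back as big-endian, the last byte is least significant, giving 0x199433527E7E.
0x199433527E7E = 28124306898558.

28124306898558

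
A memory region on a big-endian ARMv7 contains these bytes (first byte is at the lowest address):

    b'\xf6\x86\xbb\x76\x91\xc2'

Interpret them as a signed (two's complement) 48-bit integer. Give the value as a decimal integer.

-10416445550142

Big-endian stores the most-significant byte at the lowest address.
The bytes are already most-significant first: 0xF686BB7691C2.
Top bit is set, so as a signed 48-bit value this is 0xF686BB7691C2 − 2^48 = -10416445550142.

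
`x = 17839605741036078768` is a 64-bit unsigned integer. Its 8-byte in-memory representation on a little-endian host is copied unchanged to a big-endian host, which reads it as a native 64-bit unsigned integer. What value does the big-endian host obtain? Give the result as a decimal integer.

17839605741036078768 in 64-bit hexadecimal is 0xF79302E7377986B0.
Stored little-endian, the bytes at ascending addresses are B0 86 79 37 E7 02 93 F7.
Read back as big-endian, the last byte is least significant, giving 0xB0867937E70293F7.
0xB0867937E70293F7 = 12719987478560412663.

12719987478560412663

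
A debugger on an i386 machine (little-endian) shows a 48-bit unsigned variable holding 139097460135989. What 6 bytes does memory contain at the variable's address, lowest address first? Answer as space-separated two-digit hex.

139097460135989 in hexadecimal, padded to 48 bits, is 0x7E8226B35835.
Split into bytes (most-significant first): 7E 82 26 B3 58 35.
Little-endian: lowest address holds the least-significant byte.
So at ascending addresses the bytes are 35 58 B3 26 82 7E.

35 58 B3 26 82 7E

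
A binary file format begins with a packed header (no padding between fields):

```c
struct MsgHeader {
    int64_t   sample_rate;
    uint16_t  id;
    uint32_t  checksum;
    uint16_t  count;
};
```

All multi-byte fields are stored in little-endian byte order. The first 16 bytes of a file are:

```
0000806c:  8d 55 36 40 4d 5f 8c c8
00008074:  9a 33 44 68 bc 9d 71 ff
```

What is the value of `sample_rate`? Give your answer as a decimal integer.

-3995713983990049395

`sample_rate` is the first field, at byte offset 0, occupying 8 bytes.
Bytes at offsets 0..7: 8D 55 36 40 4D 5F 8C C8.
Little-endian: lowest address holds the least-significant byte.
Reassemble most-significant byte first: C8 8C 5F 4D 40 36 55 8D → 0xC88C5F4D4036558D.
Top bit is set, so as a signed 64-bit value this is 0xC88C5F4D4036558D − 2^64 = -3995713983990049395.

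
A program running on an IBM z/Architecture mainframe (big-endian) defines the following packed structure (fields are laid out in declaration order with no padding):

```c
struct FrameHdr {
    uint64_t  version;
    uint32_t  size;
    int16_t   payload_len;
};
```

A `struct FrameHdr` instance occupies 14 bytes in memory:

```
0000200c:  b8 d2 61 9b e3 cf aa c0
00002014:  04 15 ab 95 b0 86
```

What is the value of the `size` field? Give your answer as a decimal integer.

68529045

`size` follows `version` (8 bytes), so it starts at byte offset 8 and occupies 4 bytes.
Bytes at offsets 8..11: 04 15 AB 95.
Big-endian: lowest address holds the most-significant byte.
The bytes are already most-significant first: 0x0415AB95.
0x0415AB95 = 68529045.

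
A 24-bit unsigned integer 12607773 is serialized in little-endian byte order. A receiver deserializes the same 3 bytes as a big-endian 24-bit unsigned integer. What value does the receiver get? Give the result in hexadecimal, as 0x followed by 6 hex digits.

0x1D61C0

12607773 in 24-bit hexadecimal is 0xC0611D.
Stored little-endian, the bytes at ascending addresses are 1D 61 C0.
Read back as big-endian, the last byte is least significant, giving 0x1D61C0.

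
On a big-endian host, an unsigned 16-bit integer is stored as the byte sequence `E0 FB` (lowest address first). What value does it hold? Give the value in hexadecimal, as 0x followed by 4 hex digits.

0xE0FB

Big-endian stores the most-significant byte at the lowest address.
The bytes are already most-significant first: 0xE0FB.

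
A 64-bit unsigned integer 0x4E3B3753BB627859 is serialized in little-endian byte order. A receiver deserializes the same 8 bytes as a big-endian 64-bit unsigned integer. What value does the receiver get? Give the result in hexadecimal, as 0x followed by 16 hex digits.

0x597862BB53373B4E

Stored little-endian, the bytes at ascending addresses are 59 78 62 BB 53 37 3B 4E.
Read back as big-endian, the last byte is least significant, giving 0x597862BB53373B4E.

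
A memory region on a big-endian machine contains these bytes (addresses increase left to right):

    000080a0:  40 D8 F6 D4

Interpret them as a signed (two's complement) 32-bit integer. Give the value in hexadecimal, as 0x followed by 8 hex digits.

0x40D8F6D4

Big-endian stores the most-significant byte at the lowest address.
The bytes are already most-significant first: 0x40D8F6D4.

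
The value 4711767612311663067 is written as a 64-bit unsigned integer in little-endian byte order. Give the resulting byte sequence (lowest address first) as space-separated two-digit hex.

4711767612311663067 in hexadecimal, padded to 64 bits, is 0x41638FADEC06F1DB.
Split into bytes (most-significant first): 41 63 8F AD EC 06 F1 DB.
Little-endian stores the least-significant byte at the lowest address.
So at ascending addresses the bytes are DB F1 06 EC AD 8F 63 41.

DB F1 06 EC AD 8F 63 41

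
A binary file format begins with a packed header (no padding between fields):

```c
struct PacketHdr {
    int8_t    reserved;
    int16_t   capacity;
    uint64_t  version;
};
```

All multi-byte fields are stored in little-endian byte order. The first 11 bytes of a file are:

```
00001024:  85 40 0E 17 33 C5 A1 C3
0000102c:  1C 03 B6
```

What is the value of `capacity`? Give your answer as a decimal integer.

3648

`capacity` follows `reserved` (1 byte), so it starts at byte offset 1 and occupies 2 bytes.
Bytes at offsets 1..2: 40 0E.
Little-endian stores the least-significant byte at the lowest address.
Reassemble most-significant byte first: 0E 40 → 0x0E40.
0x0E40 = 3648.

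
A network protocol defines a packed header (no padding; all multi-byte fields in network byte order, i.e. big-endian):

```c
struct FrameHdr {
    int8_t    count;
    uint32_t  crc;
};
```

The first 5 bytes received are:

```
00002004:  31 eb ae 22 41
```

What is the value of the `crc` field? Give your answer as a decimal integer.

`crc` follows `count` (1 byte), so it starts at byte offset 1 and occupies 4 bytes.
Bytes at offsets 1..4: EB AE 22 41.
Big-endian: lowest address holds the most-significant byte.
The bytes are already most-significant first: 0xEBAE2241.
0xEBAE2241 = 3954057793.

3954057793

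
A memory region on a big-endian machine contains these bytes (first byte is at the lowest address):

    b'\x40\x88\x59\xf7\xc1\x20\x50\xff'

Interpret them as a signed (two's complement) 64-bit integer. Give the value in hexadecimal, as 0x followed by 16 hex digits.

0x408859F7C12050FF

Big-endian: lowest address holds the most-significant byte.
The bytes are already most-significant first: 0x408859F7C12050FF.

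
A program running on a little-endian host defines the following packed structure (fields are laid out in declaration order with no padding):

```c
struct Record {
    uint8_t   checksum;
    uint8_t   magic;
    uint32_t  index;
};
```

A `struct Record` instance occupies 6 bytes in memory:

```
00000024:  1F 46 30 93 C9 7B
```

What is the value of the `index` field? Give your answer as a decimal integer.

`index` follows `checksum` (1 B), `magic` (1 B), so it starts at offset 1 + 1 = 2 and occupies 4 bytes.
Bytes at offsets 2..5: 30 93 C9 7B.
Little-endian: lowest address holds the least-significant byte.
Reassemble most-significant byte first: 7B C9 93 30 → 0x7BC99330.
0x7BC99330 = 2076807984.

2076807984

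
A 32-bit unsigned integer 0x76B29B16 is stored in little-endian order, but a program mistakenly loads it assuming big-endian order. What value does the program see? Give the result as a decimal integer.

Stored little-endian, the bytes at ascending addresses are 16 9B B2 76.
Read back as big-endian, the last byte is least significant, giving 0x169BB276.
0x169BB276 = 379302518.

379302518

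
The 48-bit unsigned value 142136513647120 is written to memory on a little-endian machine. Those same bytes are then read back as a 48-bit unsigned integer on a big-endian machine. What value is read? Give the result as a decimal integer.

18495869568385

142136513647120 in 48-bit hexadecimal is 0x8145BC67D210.
Stored little-endian, the bytes at ascending addresses are 10 D2 67 BC 45 81.
Read back as big-endian, the last byte is least significant, giving 0x10D267BC4581.
0x10D267BC4581 = 18495869568385.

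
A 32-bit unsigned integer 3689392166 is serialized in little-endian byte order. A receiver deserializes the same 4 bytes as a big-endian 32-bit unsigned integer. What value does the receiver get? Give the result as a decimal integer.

3689392166 in 32-bit hexadecimal is 0xDBE7A826.
Stored little-endian, the bytes at ascending addresses are 26 A8 E7 DB.
Read back as big-endian, the last byte is least significant, giving 0x26A8E7DB.
0x26A8E7DB = 648603611.

648603611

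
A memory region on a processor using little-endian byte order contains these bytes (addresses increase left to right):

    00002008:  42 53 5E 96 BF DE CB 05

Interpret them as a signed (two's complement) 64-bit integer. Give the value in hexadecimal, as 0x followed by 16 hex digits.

0x05CBDEBF965E5342

In little-endian order the low byte comes first in memory.
Reassemble most-significant byte first: 05 CB DE BF 96 5E 53 42 → 0x05CBDEBF965E5342.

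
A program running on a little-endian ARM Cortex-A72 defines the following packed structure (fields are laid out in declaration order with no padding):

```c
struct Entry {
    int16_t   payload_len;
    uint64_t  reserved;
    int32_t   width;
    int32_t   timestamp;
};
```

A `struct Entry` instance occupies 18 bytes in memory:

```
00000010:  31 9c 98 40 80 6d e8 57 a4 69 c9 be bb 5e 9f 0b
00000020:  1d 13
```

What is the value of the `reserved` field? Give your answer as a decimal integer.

`reserved` follows `payload_len` (2 bytes), so it starts at byte offset 2 and occupies 8 bytes.
Bytes at offsets 2..9: 98 40 80 6D E8 57 A4 69.
In little-endian order the low byte comes first in memory.
Reassemble most-significant byte first: 69 A4 57 E8 6D 80 40 98 → 0x69A457E86D804098.
0x69A457E86D804098 = 7612305925944131736.

7612305925944131736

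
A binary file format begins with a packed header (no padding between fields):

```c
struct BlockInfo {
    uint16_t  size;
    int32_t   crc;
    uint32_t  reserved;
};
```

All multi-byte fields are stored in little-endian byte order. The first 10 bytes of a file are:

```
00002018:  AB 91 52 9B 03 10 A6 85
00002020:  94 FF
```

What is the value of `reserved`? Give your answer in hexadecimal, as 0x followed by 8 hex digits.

0xFF9485A6

`reserved` follows `size` (2 B), `crc` (4 B), so it starts at offset 2 + 4 = 6 and occupies 4 bytes.
Bytes at offsets 6..9: A6 85 94 FF.
Little-endian: lowest address holds the least-significant byte.
Reassemble most-significant byte first: FF 94 85 A6 → 0xFF9485A6.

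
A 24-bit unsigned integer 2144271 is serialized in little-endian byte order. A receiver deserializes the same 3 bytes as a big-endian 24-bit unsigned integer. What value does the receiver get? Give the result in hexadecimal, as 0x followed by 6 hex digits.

0x0FB820

2144271 in 24-bit hexadecimal is 0x20B80F.
Stored little-endian, the bytes at ascending addresses are 0F B8 20.
Read back as big-endian, the last byte is least significant, giving 0x0FB820.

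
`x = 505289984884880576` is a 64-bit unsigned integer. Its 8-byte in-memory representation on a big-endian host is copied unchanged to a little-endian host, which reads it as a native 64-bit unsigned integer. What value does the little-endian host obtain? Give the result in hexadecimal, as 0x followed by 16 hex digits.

0xC034A06990260307

505289984884880576 in 64-bit hexadecimal is 0x0703269069A034C0.
Stored big-endian, the bytes at ascending addresses are 07 03 26 90 69 A0 34 C0.
Read back as little-endian, the first byte is least significant, giving 0xC034A06990260307.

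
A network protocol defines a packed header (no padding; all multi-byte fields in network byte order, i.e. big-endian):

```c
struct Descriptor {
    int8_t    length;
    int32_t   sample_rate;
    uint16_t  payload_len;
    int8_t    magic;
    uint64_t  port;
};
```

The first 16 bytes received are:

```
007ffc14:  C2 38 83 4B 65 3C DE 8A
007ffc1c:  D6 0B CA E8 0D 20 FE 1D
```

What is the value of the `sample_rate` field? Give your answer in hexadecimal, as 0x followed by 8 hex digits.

0x38834B65

`sample_rate` follows `length` (1 byte), so it starts at byte offset 1 and occupies 4 bytes.
Bytes at offsets 1..4: 38 83 4B 65.
In big-endian order the high byte comes first in memory.
The bytes are already most-significant first: 0x38834B65.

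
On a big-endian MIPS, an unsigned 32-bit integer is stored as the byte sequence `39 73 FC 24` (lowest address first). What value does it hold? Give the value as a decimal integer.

Big-endian stores the most-significant byte at the lowest address.
The bytes are already most-significant first: 0x3973FC24.
0x3973FC24 = 963902500.

963902500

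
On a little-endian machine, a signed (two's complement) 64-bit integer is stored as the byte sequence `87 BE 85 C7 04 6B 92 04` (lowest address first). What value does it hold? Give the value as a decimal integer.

In little-endian order the low byte comes first in memory.
Reassemble most-significant byte first: 04 92 6B 04 C7 85 BE 87 → 0x04926B04C785BE87.
0x04926B04C785BE87 = 329443391022939783.

329443391022939783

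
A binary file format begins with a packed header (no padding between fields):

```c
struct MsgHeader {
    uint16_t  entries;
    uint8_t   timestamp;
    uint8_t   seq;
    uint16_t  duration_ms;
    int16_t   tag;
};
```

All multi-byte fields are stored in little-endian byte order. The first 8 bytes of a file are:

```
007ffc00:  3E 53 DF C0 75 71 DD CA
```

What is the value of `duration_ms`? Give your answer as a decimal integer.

`duration_ms` follows `entries` (2 B), `timestamp` (1 B), `seq` (1 B), so it starts at offset 2 + 1 + 1 = 4 and occupies 2 bytes.
Bytes at offsets 4..5: 75 71.
Little-endian stores the least-significant byte at the lowest address.
Reassemble most-significant byte first: 71 75 → 0x7175.
0x7175 = 29045.

29045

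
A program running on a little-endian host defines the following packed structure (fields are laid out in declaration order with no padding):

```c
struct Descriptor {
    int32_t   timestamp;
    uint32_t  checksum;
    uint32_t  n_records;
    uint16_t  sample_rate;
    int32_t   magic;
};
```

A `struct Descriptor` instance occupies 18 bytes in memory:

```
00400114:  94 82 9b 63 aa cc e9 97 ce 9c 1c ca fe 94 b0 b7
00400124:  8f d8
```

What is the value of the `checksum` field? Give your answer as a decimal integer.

`checksum` follows `timestamp` (4 bytes), so it starts at byte offset 4 and occupies 4 bytes.
Bytes at offsets 4..7: AA CC E9 97.
In little-endian order the low byte comes first in memory.
Reassemble most-significant byte first: 97 E9 CC AA → 0x97E9CCAA.
0x97E9CCAA = 2548681898.

2548681898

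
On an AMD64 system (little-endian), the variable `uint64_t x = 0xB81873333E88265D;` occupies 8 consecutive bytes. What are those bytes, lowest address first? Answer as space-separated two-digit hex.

Split into bytes (most-significant first): B8 18 73 33 3E 88 26 5D.
Little-endian stores the least-significant byte at the lowest address.
So at ascending addresses the bytes are 5D 26 88 3E 33 73 18 B8.

5D 26 88 3E 33 73 18 B8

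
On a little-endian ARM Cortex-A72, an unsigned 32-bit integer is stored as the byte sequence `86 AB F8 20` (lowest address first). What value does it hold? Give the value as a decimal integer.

553167750

Little-endian: lowest address holds the least-significant byte.
Reassemble most-significant byte first: 20 F8 AB 86 → 0x20F8AB86.
0x20F8AB86 = 553167750.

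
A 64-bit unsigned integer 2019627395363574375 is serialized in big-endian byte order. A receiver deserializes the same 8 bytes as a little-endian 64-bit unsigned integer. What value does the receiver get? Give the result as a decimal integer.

2019627395363574375 in 64-bit hexadecimal is 0x1C07286A674B1267.
Stored big-endian, the bytes at ascending addresses are 1C 07 28 6A 67 4B 12 67.
Read back as little-endian, the first byte is least significant, giving 0x67124B676A28071C.
0x67124B676A28071C = 7427081643022092060.

7427081643022092060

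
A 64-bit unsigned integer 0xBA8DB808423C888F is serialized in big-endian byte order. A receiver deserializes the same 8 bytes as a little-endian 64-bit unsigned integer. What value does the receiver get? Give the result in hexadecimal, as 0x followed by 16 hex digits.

0x8F883C4208B88DBA

Stored big-endian, the bytes at ascending addresses are BA 8D B8 08 42 3C 88 8F.
Read back as little-endian, the first byte is least significant, giving 0x8F883C4208B88DBA.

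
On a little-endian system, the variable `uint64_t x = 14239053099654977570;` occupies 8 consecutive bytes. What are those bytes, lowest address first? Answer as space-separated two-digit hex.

22 18 DC 36 5A 47 9B C5

14239053099654977570 in hexadecimal, padded to 64 bits, is 0xC59B475A36DC1822.
Split into bytes (most-significant first): C5 9B 47 5A 36 DC 18 22.
In little-endian order the low byte comes first in memory.
So at ascending addresses the bytes are 22 18 DC 36 5A 47 9B C5.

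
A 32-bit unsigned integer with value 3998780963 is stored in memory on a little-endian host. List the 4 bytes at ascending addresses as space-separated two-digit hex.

23 8E 58 EE

3998780963 in hexadecimal, padded to 32 bits, is 0xEE588E23.
Split into bytes (most-significant first): EE 58 8E 23.
Little-endian stores the least-significant byte at the lowest address.
So at ascending addresses the bytes are 23 8E 58 EE.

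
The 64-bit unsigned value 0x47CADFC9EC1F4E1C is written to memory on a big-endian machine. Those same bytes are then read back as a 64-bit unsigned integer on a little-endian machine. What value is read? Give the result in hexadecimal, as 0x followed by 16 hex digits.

Stored big-endian, the bytes at ascending addresses are 47 CA DF C9 EC 1F 4E 1C.
Read back as little-endian, the first byte is least significant, giving 0x1C4E1FECC9DFCA47.

0x1C4E1FECC9DFCA47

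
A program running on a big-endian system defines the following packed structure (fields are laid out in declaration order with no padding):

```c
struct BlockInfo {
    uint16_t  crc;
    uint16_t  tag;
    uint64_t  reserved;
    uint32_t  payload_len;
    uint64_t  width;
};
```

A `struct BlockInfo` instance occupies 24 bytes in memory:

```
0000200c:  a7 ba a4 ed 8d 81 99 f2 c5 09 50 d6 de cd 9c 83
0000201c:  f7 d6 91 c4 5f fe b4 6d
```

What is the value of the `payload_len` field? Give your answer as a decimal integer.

3738016899

`payload_len` follows `crc` (2 B), `tag` (2 B), `reserved` (8 B), so it starts at offset 2 + 2 + 8 = 12 and occupies 4 bytes.
Bytes at offsets 12..15: DE CD 9C 83.
In big-endian order the high byte comes first in memory.
The bytes are already most-significant first: 0xDECD9C83.
0xDECD9C83 = 3738016899.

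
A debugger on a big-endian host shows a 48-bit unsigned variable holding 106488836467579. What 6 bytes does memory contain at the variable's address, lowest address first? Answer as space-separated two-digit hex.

60 D9 DD 45 2B 7B

106488836467579 in hexadecimal, padded to 48 bits, is 0x60D9DD452B7B.
Split into bytes (most-significant first): 60 D9 DD 45 2B 7B.
Big-endian stores the most-significant byte at the lowest address.
So the memory order matches the most-significant-first order: 60 D9 DD 45 2B 7B.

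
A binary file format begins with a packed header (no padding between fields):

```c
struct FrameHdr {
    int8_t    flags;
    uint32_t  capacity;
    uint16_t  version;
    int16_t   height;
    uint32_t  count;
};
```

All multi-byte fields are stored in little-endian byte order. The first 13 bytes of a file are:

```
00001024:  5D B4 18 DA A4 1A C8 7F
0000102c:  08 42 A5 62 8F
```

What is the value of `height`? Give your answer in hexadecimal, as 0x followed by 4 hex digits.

`height` follows `flags` (1 B), `capacity` (4 B), `version` (2 B), so it starts at offset 1 + 4 + 2 = 7 and occupies 2 bytes.
Bytes at offsets 7..8: 7F 08.
Little-endian stores the least-significant byte at the lowest address.
Reassemble most-significant byte first: 08 7F → 0x087F.

0x087F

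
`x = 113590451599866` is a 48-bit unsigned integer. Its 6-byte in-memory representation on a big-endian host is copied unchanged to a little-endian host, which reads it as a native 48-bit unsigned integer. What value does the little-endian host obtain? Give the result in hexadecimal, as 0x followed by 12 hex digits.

113590451599866 in 48-bit hexadecimal is 0x674F568479FA.
Stored big-endian, the bytes at ascending addresses are 67 4F 56 84 79 FA.
Read back as little-endian, the first byte is least significant, giving 0xFA7984564F67.

0xFA7984564F67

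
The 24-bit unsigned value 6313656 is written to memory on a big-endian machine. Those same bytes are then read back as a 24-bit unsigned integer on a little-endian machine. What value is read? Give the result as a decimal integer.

6313656 in 24-bit hexadecimal is 0x6056B8.
Stored big-endian, the bytes at ascending addresses are 60 56 B8.
Read back as little-endian, the first byte is least significant, giving 0xB85660.
0xB85660 = 12080736.

12080736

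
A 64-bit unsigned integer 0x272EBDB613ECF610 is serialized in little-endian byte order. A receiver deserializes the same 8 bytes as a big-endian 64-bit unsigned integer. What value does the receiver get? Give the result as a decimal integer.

1222423918292053543

Stored little-endian, the bytes at ascending addresses are 10 F6 EC 13 B6 BD 2E 27.
Read back as big-endian, the last byte is least significant, giving 0x10F6EC13B6BD2E27.
0x10F6EC13B6BD2E27 = 1222423918292053543.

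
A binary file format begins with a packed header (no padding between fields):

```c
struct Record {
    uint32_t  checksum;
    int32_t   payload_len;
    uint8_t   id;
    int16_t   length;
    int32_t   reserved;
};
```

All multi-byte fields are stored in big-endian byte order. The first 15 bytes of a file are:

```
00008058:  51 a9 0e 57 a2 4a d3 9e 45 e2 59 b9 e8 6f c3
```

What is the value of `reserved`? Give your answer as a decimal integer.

`reserved` follows `checksum` (4 B), `payload_len` (4 B), `id` (1 B), `length` (2 B), so it starts at offset 4 + 4 + 1 + 2 = 11 and occupies 4 bytes.
Bytes at offsets 11..14: B9 E8 6F C3.
Big-endian: lowest address holds the most-significant byte.
The bytes are already most-significant first: 0xB9E86FC3.
Top bit is set, so as a signed 32-bit value this is 0xB9E86FC3 − 2^32 = -1175949373.

-1175949373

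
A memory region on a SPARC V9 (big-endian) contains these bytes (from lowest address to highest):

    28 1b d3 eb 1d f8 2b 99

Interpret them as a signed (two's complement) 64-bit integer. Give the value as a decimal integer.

2890136592661883801

In big-endian order the high byte comes first in memory.
The bytes are already most-significant first: 0x281BD3EB1DF82B99.
0x281BD3EB1DF82B99 = 2890136592661883801.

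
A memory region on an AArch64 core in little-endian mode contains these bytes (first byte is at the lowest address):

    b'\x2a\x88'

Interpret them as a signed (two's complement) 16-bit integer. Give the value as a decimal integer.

-30678

Little-endian: lowest address holds the least-significant byte.
Reassemble most-significant byte first: 88 2A → 0x882A.
Top bit is set, so as a signed 16-bit value this is 0x882A − 2^16 = -30678.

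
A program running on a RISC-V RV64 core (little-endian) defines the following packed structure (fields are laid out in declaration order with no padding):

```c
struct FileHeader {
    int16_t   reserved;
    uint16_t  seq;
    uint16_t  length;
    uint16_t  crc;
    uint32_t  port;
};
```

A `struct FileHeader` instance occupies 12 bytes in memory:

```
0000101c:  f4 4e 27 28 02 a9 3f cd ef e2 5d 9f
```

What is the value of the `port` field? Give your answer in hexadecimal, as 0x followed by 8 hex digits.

0x9F5DE2EF

`port` follows `reserved` (2 B), `seq` (2 B), `length` (2 B), `crc` (2 B), so it starts at offset 2 + 2 + 2 + 2 = 8 and occupies 4 bytes.
Bytes at offsets 8..11: EF E2 5D 9F.
Little-endian stores the least-significant byte at the lowest address.
Reassemble most-significant byte first: 9F 5D E2 EF → 0x9F5DE2EF.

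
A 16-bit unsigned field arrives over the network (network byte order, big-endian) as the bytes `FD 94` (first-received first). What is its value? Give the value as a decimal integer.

64916

Big-endian: lowest address holds the most-significant byte.
The bytes are already most-significant first: 0xFD94.
0xFD94 = 64916.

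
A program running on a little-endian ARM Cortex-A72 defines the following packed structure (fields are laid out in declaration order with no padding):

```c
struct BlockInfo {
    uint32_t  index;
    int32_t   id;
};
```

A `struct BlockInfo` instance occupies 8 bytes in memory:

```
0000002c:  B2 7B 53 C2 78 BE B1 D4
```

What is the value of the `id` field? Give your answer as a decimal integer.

`id` follows `index` (4 bytes), so it starts at byte offset 4 and occupies 4 bytes.
Bytes at offsets 4..7: 78 BE B1 D4.
Little-endian: lowest address holds the least-significant byte.
Reassemble most-significant byte first: D4 B1 BE 78 → 0xD4B1BE78.
Top bit is set, so as a signed 32-bit value this is 0xD4B1BE78 − 2^32 = -726548872.

-726548872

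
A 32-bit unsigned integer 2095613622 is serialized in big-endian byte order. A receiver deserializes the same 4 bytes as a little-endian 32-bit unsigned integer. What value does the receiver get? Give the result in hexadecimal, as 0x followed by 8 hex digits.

0xB686E87C

2095613622 in 32-bit hexadecimal is 0x7CE886B6.
Stored big-endian, the bytes at ascending addresses are 7C E8 86 B6.
Read back as little-endian, the first byte is least significant, giving 0xB686E87C.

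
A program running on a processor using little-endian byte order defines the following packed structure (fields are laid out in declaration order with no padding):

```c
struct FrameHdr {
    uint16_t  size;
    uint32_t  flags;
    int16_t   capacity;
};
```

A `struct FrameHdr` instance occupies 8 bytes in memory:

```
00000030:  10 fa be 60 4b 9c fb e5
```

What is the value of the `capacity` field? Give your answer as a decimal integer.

-6661

`capacity` follows `size` (2 B), `flags` (4 B), so it starts at offset 2 + 4 = 6 and occupies 2 bytes.
Bytes at offsets 6..7: FB E5.
In little-endian order the low byte comes first in memory.
Reassemble most-significant byte first: E5 FB → 0xE5FB.
Top bit is set, so as a signed 16-bit value this is 0xE5FB − 2^16 = -6661.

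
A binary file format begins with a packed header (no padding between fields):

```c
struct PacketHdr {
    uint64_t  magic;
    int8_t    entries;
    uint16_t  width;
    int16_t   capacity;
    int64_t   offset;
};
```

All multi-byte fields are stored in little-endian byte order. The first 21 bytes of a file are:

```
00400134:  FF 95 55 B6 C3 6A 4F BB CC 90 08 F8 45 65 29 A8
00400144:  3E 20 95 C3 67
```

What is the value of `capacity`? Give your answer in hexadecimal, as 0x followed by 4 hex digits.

`capacity` follows `magic` (8 B), `entries` (1 B), `width` (2 B), so it starts at offset 8 + 1 + 2 = 11 and occupies 2 bytes.
Bytes at offsets 11..12: F8 45.
Little-endian: lowest address holds the least-significant byte.
Reassemble most-significant byte first: 45 F8 → 0x45F8.

0x45F8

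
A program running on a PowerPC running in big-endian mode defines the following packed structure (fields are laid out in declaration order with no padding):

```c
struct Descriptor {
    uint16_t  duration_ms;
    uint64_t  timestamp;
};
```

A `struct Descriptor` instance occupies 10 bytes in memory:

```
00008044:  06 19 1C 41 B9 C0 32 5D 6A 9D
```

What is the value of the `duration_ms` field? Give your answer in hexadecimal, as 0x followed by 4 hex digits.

0x0619

`duration_ms` is the first field, at byte offset 0, occupying 2 bytes.
Bytes at offsets 0..1: 06 19.
Big-endian stores the most-significant byte at the lowest address.
The bytes are already most-significant first: 0x0619.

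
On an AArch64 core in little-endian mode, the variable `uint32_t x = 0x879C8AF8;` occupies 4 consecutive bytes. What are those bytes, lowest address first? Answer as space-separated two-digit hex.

F8 8A 9C 87

Split into bytes (most-significant first): 87 9C 8A F8.
Little-endian stores the least-significant byte at the lowest address.
So at ascending addresses the bytes are F8 8A 9C 87.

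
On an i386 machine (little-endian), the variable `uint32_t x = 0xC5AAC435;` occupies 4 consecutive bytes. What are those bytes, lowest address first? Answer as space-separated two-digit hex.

Split into bytes (most-significant first): C5 AA C4 35.
Little-endian stores the least-significant byte at the lowest address.
So at ascending addresses the bytes are 35 C4 AA C5.

35 C4 AA C5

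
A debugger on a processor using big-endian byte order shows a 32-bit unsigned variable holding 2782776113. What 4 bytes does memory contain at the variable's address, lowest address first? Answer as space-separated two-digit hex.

2782776113 in hexadecimal, padded to 32 bits, is 0xA5DDCB31.
Split into bytes (most-significant first): A5 DD CB 31.
Big-endian stores the most-significant byte at the lowest address.
So the memory order matches the most-significant-first order: A5 DD CB 31.

A5 DD CB 31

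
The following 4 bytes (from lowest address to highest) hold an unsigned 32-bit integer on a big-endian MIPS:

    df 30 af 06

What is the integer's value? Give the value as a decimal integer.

3744509702

Big-endian: lowest address holds the most-significant byte.
The bytes are already most-significant first: 0xDF30AF06.
0xDF30AF06 = 3744509702.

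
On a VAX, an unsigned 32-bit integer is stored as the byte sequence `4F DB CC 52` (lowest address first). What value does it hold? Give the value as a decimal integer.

In little-endian order the low byte comes first in memory.
Reassemble most-significant byte first: 52 CC DB 4F → 0x52CCDB4F.
0x52CCDB4F = 1389157199.

1389157199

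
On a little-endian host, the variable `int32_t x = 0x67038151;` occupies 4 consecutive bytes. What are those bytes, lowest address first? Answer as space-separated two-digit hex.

Split into bytes (most-significant first): 67 03 81 51.
Little-endian stores the least-significant byte at the lowest address.
So at ascending addresses the bytes are 51 81 03 67.

51 81 03 67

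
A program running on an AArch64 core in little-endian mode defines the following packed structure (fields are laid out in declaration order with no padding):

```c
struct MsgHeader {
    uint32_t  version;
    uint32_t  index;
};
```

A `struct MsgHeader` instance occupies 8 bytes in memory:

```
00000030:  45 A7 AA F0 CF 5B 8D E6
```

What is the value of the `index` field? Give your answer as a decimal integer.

`index` follows `version` (4 bytes), so it starts at byte offset 4 and occupies 4 bytes.
Bytes at offsets 4..7: CF 5B 8D E6.
In little-endian order the low byte comes first in memory.
Reassemble most-significant byte first: E6 8D 5B CF → 0xE68D5BCF.
0xE68D5BCF = 3868023759.

3868023759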